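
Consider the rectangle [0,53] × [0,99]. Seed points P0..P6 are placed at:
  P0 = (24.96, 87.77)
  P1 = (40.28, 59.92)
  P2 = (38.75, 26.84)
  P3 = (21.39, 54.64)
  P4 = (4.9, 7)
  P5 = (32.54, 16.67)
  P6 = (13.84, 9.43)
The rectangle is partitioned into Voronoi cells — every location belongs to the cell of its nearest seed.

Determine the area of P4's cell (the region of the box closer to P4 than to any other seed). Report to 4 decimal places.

Area of P4's cell: 239.6166

1. box [0,53]×[0,99]: [(0, 0) (53, 0) (53, 99) (0, 99)]
2. ⊥bis P4·P0 via (14.93,47.385): [(0, 51.093) (0, 0) (53, 0) (53, 37.93)]  |A|=2359.1084
3. ⊥bis P4·P1 via (22.59,33.46): [(0, 48.5627) (0, 0) (53, 0) (53, 13.1292)]  |A|=1634.8351
4. ⊥bis P4·P2 via (21.825,16.92): [(5.3913, 44.9583) (0, 48.5627) (0, 0) (31.7421, 0)]  |A|=844.4433
5. ⊥bis P4·P3 via (13.145,30.82): [(13.8137, 30.5886) (0, 35.37) (0, 0) (31.7421, 0)]  |A|=729.7663
6. ⊥bis P4·P5 via (18.72,11.835): [(11.931, 31.2402) (0, 35.37) (0, 0) (22.8605, 0)]  |A|=568.0834
7. ⊥bis P4·P6 via (9.37,8.215): [(2.1955, 34.61) (0, 35.37) (0, 0) (11.6029, 0)]  |A|=239.6166
8. canonical 4-gon: [(2.1955, 34.61) (0, 35.37) (0, 0) (11.6029, 0)]
9. shoelace: 239.6166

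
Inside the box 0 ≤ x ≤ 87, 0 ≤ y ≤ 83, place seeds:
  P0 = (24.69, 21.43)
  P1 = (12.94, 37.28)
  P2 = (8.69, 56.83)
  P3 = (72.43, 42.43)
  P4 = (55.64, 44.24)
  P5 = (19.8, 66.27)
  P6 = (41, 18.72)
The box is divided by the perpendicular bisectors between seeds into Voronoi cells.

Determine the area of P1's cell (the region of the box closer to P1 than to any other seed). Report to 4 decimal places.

Area of P1's cell: 669.1367

1. box [0,87]×[0,83]: [(0, 0) (87, 0) (87, 83) (0, 83)]
2. ⊥bis P1·P0 via (18.815,29.355): [(0, 15.407) (87, 79.9022) (87, 83) (0, 83)]  |A|=3075.0493
3. ⊥bis P1·P2 via (10.815,47.055): [(0, 44.7039) (0, 15.407) (55.9173, 56.8598)]  |A|=819.1026
4. ⊥bis P1·P3 via (42.685,39.855): [(41.4845, 53.7223) (0, 44.7039) (0, 15.407) (42.0997, 46.6165)]  |A|=766.8595
5. ⊥bis P1·P4 via (34.29,40.76): [(32.4957, 51.7682) (0, 44.7039) (0, 15.407) (34.2803, 40.8198)]  |A|=686.3448
6. ⊥bis P1·P5 via (16.37,51.775): [(33.1415, 47.8063) (24.1061, 49.9444) (0, 44.7039) (0, 15.407) (34.2803, 40.8198)]  |A|=669.1367
7. ⊥bis P1·P6 via (26.97,28): [(33.1415, 47.8063) (24.1061, 49.9444) (0, 44.7039) (0, 15.407) (34.2803, 40.8198)]  |A|=669.1367
8. canonical 5-gon: [(33.1415, 47.8063) (24.1061, 49.9444) (0, 44.7039) (0, 15.407) (34.2803, 40.8198)]
9. shoelace: 669.1367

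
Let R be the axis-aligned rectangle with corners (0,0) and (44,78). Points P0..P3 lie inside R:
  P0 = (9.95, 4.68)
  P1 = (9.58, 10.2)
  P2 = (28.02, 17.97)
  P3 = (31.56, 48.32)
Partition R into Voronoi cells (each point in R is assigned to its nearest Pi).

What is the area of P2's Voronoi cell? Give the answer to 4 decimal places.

Area of P2's cell: 869.8200

1. box [0,44]×[0,78]: [(0, 0) (44, 0) (44, 78) (0, 78)]
2. ⊥bis P2·P0 via (18.985,11.325): [(0, 37.1383) (27.3142, 0) (44, 0) (44, 78) (0, 78)]  |A|=2924.7977
3. ⊥bis P2·P1 via (18.8,14.085): [(0, 58.7017) (21.2749, 8.2115) (27.3142, 0) (44, 0) (44, 78) (0, 78)]  |A|=2695.418
4. ⊥bis P2·P3 via (29.79,33.145): [(9.7856, 35.4783) (21.2749, 8.2115) (27.3142, 0) (44, 0) (44, 31.4876)]  |A|=869.82
5. canonical 5-gon: [(9.7856, 35.4783) (21.2749, 8.2115) (27.3142, 0) (44, 0) (44, 31.4876)]
6. shoelace: 869.82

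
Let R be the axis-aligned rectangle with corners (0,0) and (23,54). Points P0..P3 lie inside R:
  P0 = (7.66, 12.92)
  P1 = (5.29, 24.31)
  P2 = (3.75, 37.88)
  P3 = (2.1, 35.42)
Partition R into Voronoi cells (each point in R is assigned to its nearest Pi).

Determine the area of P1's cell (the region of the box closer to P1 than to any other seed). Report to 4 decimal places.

Area of P1's cell: 272.1078

1. box [0,23]×[0,54]: [(0, 0) (23, 0) (23, 54) (0, 54)]
2. ⊥bis P1·P0 via (6.475,18.615): [(0, 17.2677) (23, 22.0535) (23, 54) (0, 54)]  |A|=789.8065
3. ⊥bis P1·P2 via (4.52,31.095): [(0, 30.582) (0, 17.2677) (23, 22.0535) (23, 33.1922)]  |A|=281.2105
4. ⊥bis P1·P3 via (3.695,29.865): [(10.2393, 31.7441) (0, 28.8041) (0, 17.2677) (23, 22.0535) (23, 33.1922)]  |A|=272.1078
5. canonical 5-gon: [(10.2393, 31.7441) (0, 28.8041) (0, 17.2677) (23, 22.0535) (23, 33.1922)]
6. shoelace: 272.1078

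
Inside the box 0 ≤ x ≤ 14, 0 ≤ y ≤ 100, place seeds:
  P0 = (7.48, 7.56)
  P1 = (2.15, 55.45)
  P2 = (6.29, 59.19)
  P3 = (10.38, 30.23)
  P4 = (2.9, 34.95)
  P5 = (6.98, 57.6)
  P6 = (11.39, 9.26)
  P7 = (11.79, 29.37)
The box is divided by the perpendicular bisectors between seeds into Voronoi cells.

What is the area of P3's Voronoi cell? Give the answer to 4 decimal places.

1. box [0,14]×[0,100]: [(0, 0) (14, 0) (14, 100) (0, 100)]
2. ⊥bis P3·P0 via (8.93,18.895): [(0, 20.0373) (14, 18.2464) (14, 100) (0, 100)]  |A|=1132.0135
3. ⊥bis P3·P1 via (6.265,42.84): [(0, 40.7956) (0, 20.0373) (14, 18.2464) (14, 45.3641)]  |A|=335.1315
4. ⊥bis P3·P2 via (8.335,44.71): [(0, 40.7956) (0, 20.0373) (14, 18.2464) (14, 45.3641)]  |A|=335.1315
5. ⊥bis P3·P4 via (6.64,32.59): [(0, 22.0673) (0, 20.0373) (14, 18.2464) (14, 44.2537)]  |A|=196.2607
6. ⊥bis P3·P5 via (8.68,43.915): [(0, 22.0673) (0, 20.0373) (14, 18.2464) (14, 44.2537)]  |A|=196.2607
7. ⊥bis P3·P6 via (10.885,19.745): [(0, 22.0673) (0, 20.0373) (4.6376, 19.4441) (14, 19.895) (14, 44.2537)]  |A|=188.5432
8. ⊥bis P3·P7 via (11.085,29.8): [(0, 22.0673) (0, 20.0373) (4.6376, 19.4441) (4.7726, 19.4506) (14, 34.5792) (14, 44.2537)]  |A|=120.7947
9. canonical 6-gon: [(0, 22.0673) (0, 20.0373) (4.6376, 19.4441) (4.7726, 19.4506) (14, 34.5792) (14, 44.2537)]
10. shoelace: 120.7947

Area of P3's cell: 120.7947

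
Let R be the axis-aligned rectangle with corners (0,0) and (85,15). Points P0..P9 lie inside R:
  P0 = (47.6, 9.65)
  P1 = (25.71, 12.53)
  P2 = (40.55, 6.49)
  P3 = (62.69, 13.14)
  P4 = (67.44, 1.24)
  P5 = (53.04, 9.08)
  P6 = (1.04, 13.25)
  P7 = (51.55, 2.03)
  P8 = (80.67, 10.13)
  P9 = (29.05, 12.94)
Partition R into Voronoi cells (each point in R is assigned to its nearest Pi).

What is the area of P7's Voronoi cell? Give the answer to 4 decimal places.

1. box [0,85]×[0,15]: [(0, 0) (85, 0) (85, 15) (0, 15)]
2. ⊥bis P7·P0 via (49.575,5.84): [(38.309, 0) (85, 0) (85, 15) (67.2457, 15)]  |A|=483.3401
3. ⊥bis P7·P1 via (38.63,7.28): [(38.309, 0) (85, 0) (85, 15) (67.2457, 15)]  |A|=483.3401
4. ⊥bis P7·P2 via (46.05,4.26): [(45.9231, 3.9469) (44.3228, 0) (85, 0) (85, 15) (67.2457, 15)]  |A|=471.472
5. ⊥bis P7·P3 via (57.12,7.585): [(55.6959, 9.0129) (45.9231, 3.9469) (44.3228, 0) (64.6846, 0)]  |A|=106.9926
6. ⊥bis P7·P4 via (59.495,1.635): [(59.664, 5.0341) (55.6959, 9.0129) (45.9231, 3.9469) (44.3228, 0) (59.4137, 0)]  |A|=93.7254
7. ⊥bis P7·P5 via (52.295,5.555): [(59.613, 4.0084) (49.9722, 6.0459) (45.9231, 3.9469) (44.3228, 0) (59.4137, 0)]  |A|=71.4555
8. ⊥bis P7·P6 via (26.295,7.64): [(59.613, 4.0084) (49.9722, 6.0459) (45.9231, 3.9469) (44.3228, 0) (59.4137, 0)]  |A|=71.4555
9. ⊥bis P7·P8 via (66.11,6.08): [(59.613, 4.0084) (49.9722, 6.0459) (45.9231, 3.9469) (44.3228, 0) (59.4137, 0)]  |A|=71.4555
10. ⊥bis P7·P9 via (40.3,7.485): [(59.613, 4.0084) (49.9722, 6.0459) (45.9231, 3.9469) (44.3228, 0) (59.4137, 0)]  |A|=71.4555
11. canonical 5-gon: [(59.613, 4.0084) (49.9722, 6.0459) (45.9231, 3.9469) (44.3228, 0) (59.4137, 0)]
12. shoelace: 71.4555

Area of P7's cell: 71.4555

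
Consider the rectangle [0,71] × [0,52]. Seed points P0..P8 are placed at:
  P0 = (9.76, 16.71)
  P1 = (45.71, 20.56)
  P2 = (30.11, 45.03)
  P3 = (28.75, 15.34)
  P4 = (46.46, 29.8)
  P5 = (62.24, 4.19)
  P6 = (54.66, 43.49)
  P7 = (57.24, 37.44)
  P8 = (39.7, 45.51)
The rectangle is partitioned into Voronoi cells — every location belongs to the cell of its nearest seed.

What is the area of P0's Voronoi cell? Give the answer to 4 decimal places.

1. box [0,71]×[0,52]: [(0, 0) (71, 0) (71, 52) (0, 52)]
2. ⊥bis P0·P1 via (27.735,18.635): [(0, 0) (29.7307, 0) (24.1618, 52) (0, 52)]  |A|=1401.2055
3. ⊥bis P0·P2 via (19.935,30.87): [(0, 45.1948) (0, 0) (29.7307, 0) (26.9658, 25.8179)]  |A|=993.1472
4. ⊥bis P0·P3 via (19.255,16.025): [(20.3067, 30.6029) (0, 45.1948) (0, 0) (18.0989, 0)]  |A|=735.8177
5. ⊥bis P0·P4 via (28.11,23.255): [(20.3067, 30.6029) (0, 45.1948) (0, 0) (18.0989, 0)]  |A|=735.8177
6. ⊥bis P0·P5 via (36,10.45): [(20.3067, 30.6029) (0, 45.1948) (0, 0) (18.0989, 0)]  |A|=735.8177
7. ⊥bis P0·P6 via (32.21,30.1): [(20.3067, 30.6029) (0, 45.1948) (0, 0) (18.0989, 0)]  |A|=735.8177
8. ⊥bis P0·P7 via (33.5,27.075): [(20.3067, 30.6029) (0, 45.1948) (0, 0) (18.0989, 0)]  |A|=735.8177
9. ⊥bis P0·P8 via (24.73,31.11): [(20.3067, 30.6029) (0, 45.1948) (0, 0) (18.0989, 0)]  |A|=735.8177
10. canonical 4-gon: [(20.3067, 30.6029) (0, 45.1948) (0, 0) (18.0989, 0)]
11. shoelace: 735.8177

Area of P0's cell: 735.8177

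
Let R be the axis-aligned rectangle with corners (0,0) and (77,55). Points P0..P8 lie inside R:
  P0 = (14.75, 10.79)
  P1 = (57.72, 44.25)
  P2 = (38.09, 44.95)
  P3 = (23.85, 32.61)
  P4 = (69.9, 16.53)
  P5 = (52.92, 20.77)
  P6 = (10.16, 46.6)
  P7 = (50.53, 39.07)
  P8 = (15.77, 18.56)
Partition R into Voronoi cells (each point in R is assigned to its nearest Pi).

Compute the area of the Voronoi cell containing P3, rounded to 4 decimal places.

Area of P3's cell: 432.9278

1. box [0,77]×[0,55]: [(0, 0) (77, 0) (77, 55) (0, 55)]
2. ⊥bis P3·P0 via (19.3,21.7): [(0, 29.749) (71.3323, 0) (77, 0) (77, 55) (0, 55)]  |A|=3173.9662
3. ⊥bis P3·P1 via (40.785,38.43): [(0, 29.749) (51.091, 8.4416) (35.0904, 55) (0, 55)]  |A|=1461.9261
4. ⊥bis P3·P2 via (30.97,38.78): [(0, 29.749) (51.091, 8.4416) (47.0363, 20.2399) (16.9142, 55) (0, 55)]  |A|=1146.0222
5. ⊥bis P3·P4 via (46.875,24.57): [(0, 29.749) (42.495, 12.0266) (45.8436, 21.6163) (16.9142, 55) (0, 55)]  |A|=1094.5574
6. ⊥bis P3·P5 via (38.385,26.69): [(0, 29.749) (33.8766, 15.6208) (39.364, 29.0936) (16.9142, 55) (0, 55)]  |A|=983.0508
7. ⊥bis P3·P6 via (17.005,39.605): [(4.8613, 27.7217) (33.8766, 15.6208) (39.364, 29.0936) (24.175, 46.6212)]  |A|=541.454
8. ⊥bis P3·P7 via (37.19,35.84): [(4.8613, 27.7217) (33.8766, 15.6208) (39.025, 28.2614) (38.6139, 29.9591) (24.175, 46.6212)]  |A|=540.9952
9. ⊥bis P3·P8 via (19.81,25.585): [(9.0193, 31.7906) (34.4952, 17.1397) (39.025, 28.2614) (38.6139, 29.9591) (24.175, 46.6212)]  |A|=432.9278
10. canonical 5-gon: [(9.0193, 31.7906) (34.4952, 17.1397) (39.025, 28.2614) (38.6139, 29.9591) (24.175, 46.6212)]
11. shoelace: 432.9278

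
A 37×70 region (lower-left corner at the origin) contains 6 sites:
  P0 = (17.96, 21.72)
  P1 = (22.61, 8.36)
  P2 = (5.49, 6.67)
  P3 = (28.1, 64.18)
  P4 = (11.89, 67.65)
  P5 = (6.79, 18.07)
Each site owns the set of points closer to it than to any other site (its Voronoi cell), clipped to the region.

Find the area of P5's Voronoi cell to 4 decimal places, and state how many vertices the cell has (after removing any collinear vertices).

1. box [0,37]×[0,70]: [(0, 0) (37, 0) (37, 70) (0, 70)]
2. ⊥bis P5·P0 via (12.375,19.895): [(0, 57.7659) (0, 0) (18.8761, 0)]  |A|=545.196
3. ⊥bis P5·P1 via (14.7,13.215): [(14.6072, 13.0638) (0, 57.7659) (0, 0) (6.5889, 0)]  |A|=464.9374
4. ⊥bis P5·P2 via (6.14,12.37): [(13.6553, 11.513) (14.6072, 13.0638) (0, 57.7659) (0, 13.0702)]  |A|=337.7696
5. ⊥bis P5·P3 via (17.445,41.125): [(13.6553, 11.513) (14.6072, 13.0638) (3.3018, 47.6613) (0, 49.1873) (0, 13.0702)]  |A|=323.607
6. ⊥bis P5·P4 via (9.34,42.86): [(13.6553, 11.513) (14.6072, 13.0638) (4.7153, 43.3357) (0, 43.8208) (0, 13.0702)]  |A|=304.8917
7. canonical 5-gon: [(13.6553, 11.513) (14.6072, 13.0638) (4.7153, 43.3357) (0, 43.8208) (0, 13.0702)]
8. shoelace: 304.8917

Area of P5's cell: 304.8917 (5 vertices)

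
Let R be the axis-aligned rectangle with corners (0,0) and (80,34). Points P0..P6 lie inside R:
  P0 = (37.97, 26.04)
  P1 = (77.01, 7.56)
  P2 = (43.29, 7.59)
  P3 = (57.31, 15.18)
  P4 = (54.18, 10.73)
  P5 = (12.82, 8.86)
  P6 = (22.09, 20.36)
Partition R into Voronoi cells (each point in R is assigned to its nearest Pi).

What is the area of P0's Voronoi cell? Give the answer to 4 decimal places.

Area of P0's cell: 367.3230

1. box [0,80]×[0,34]: [(0, 0) (80, 0) (80, 34) (0, 34)]
2. ⊥bis P0·P1 via (57.49,16.8): [(0, 0) (49.5375, 0) (65.6318, 34) (0, 34)]  |A|=1957.8789
3. ⊥bis P0·P2 via (40.63,16.815): [(0, 5.0995) (60.1632, 22.4473) (65.6318, 34) (0, 34)]  |A|=1248.4855
4. ⊥bis P0·P3 via (47.64,20.61): [(0, 5.0995) (46.4516, 18.4936) (55.1589, 34) (0, 34)]  |A|=1098.8948
5. ⊥bis P0·P4 via (46.075,18.385): [(0, 5.0995) (46.0751, 18.3851) (46.8534, 19.2091) (55.1589, 34) (0, 34)]  |A|=1098.7819
6. ⊥bis P0·P5 via (25.395,17.45): [(28.2644, 13.2494) (46.0751, 18.3851) (46.8534, 19.2091) (55.1589, 34) (14.0897, 34)]  |A|=544.1691
7. ⊥bis P0·P6 via (30.03,23.2): [(33.0913, 14.6412) (46.0751, 18.3851) (46.8534, 19.2091) (55.1589, 34) (26.167, 34)]  |A|=367.323
8. canonical 5-gon: [(33.0913, 14.6412) (46.0751, 18.3851) (46.8534, 19.2091) (55.1589, 34) (26.167, 34)]
9. shoelace: 367.323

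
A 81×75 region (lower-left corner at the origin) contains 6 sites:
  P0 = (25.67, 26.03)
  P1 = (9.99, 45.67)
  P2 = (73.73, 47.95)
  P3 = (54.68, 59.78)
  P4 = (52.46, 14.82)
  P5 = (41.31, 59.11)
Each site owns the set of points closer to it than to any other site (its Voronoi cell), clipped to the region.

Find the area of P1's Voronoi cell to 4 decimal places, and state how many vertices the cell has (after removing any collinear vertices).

Area of P1's cell: 1013.9490 (4 vertices)

1. box [0,81]×[0,75]: [(0, 0) (81, 0) (81, 75) (0, 75)]
2. ⊥bis P1·P0 via (17.83,35.85): [(0, 21.6151) (66.8674, 75) (0, 75)]  |A|=1784.8556
3. ⊥bis P1·P2 via (41.86,46.81): [(0, 21.6151) (41.574, 54.8065) (40.8516, 75) (0, 75)]  |A|=1522.181
4. ⊥bis P1·P3 via (32.335,52.725): [(0, 21.6151) (33.6701, 48.4963) (25.3021, 75) (0, 75)]  |A|=1234.0388
5. ⊥bis P1·P4 via (31.225,30.245): [(0, 21.6151) (33.6701, 48.4963) (25.3021, 75) (0, 75)]  |A|=1234.0388
6. ⊥bis P1·P5 via (25.65,52.39): [(0, 21.6151) (28.941, 44.7207) (15.9476, 75) (0, 75)]  |A|=1013.949
7. canonical 4-gon: [(0, 21.6151) (28.941, 44.7207) (15.9476, 75) (0, 75)]
8. shoelace: 1013.949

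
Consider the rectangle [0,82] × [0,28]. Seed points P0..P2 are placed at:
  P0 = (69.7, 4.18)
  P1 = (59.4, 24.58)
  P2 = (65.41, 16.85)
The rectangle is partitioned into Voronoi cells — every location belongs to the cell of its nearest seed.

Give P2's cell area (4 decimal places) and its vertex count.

Area of P2's cell: 440.0044 (5 vertices)

1. box [0,82]×[0,28]: [(0, 0) (82, 0) (82, 28) (0, 28)]
2. ⊥bis P2·P0 via (67.555,10.515): [(0, 0) (36.5002, 0) (82, 15.406) (82, 28) (0, 28)]  |A|=1945.515
3. ⊥bis P2·P1 via (62.405,20.715): [(35.7616, 0) (36.5002, 0) (82, 15.406) (82, 28) (71.7749, 28)]  |A|=440.0044
4. canonical 5-gon: [(35.7616, 0) (36.5002, 0) (82, 15.406) (82, 28) (71.7749, 28)]
5. shoelace: 440.0044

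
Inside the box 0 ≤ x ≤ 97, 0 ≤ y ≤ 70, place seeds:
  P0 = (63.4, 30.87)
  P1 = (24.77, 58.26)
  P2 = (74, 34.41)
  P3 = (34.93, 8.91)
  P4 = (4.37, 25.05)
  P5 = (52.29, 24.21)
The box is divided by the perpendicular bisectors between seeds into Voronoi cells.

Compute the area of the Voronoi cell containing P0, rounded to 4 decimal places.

1. box [0,97]×[0,70]: [(0, 0) (97, 0) (97, 70) (0, 70)]
2. ⊥bis P0·P1 via (44.085,44.565): [(12.4869, 0) (97, 0) (97, 70) (62.1193, 70)]  |A|=4178.784
3. ⊥bis P0·P2 via (68.7,32.64): [(58.1111, 64.3469) (12.4869, 0) (79.6005, 0)]  |A|=2159.279
4. ⊥bis P0·P3 via (49.165,19.89): [(58.1111, 64.3469) (37.4022, 35.1398) (64.5069, 0) (79.6005, 0)]  |A|=1245.2915
5. ⊥bis P0·P4 via (33.885,27.96): [(58.1111, 64.3469) (37.4022, 35.1398) (64.5069, 0) (79.6005, 0)]  |A|=1245.2915
6. ⊥bis P0·P5 via (57.845,27.54): [(58.1111, 64.3469) (46.0109, 47.2812) (74.3541, 0) (79.6005, 0)]  |A|=696.6987
7. canonical 4-gon: [(58.1111, 64.3469) (46.0109, 47.2812) (74.3541, 0) (79.6005, 0)]
8. shoelace: 696.6987

Area of P0's cell: 696.6987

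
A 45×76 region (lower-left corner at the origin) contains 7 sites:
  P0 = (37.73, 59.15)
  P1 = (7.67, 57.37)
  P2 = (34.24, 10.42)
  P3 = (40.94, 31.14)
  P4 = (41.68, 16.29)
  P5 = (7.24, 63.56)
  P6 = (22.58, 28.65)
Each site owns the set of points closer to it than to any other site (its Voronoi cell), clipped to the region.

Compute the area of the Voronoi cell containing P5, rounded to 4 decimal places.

Area of P5's cell: 358.8975

1. box [0,45]×[0,76]: [(0, 0) (45, 0) (45, 76) (0, 76)]
2. ⊥bis P5·P0 via (22.485,61.355): [(0, 0) (13.6108, 0) (24.6032, 76) (0, 76)]  |A|=1452.1312
3. ⊥bis P5·P1 via (7.455,60.465): [(0, 59.9471) (22.5075, 61.5107) (24.6032, 76) (0, 76)]  |A|=358.8975
4. ⊥bis P5·P2 via (20.74,36.99): [(0, 59.9471) (22.5075, 61.5107) (24.6032, 76) (0, 76)]  |A|=358.8975
5. ⊥bis P5·P3 via (24.09,47.35): [(0, 59.9471) (22.5075, 61.5107) (24.6032, 76) (0, 76)]  |A|=358.8975
6. ⊥bis P5·P4 via (24.46,39.925): [(0, 59.9471) (22.5075, 61.5107) (24.6032, 76) (0, 76)]  |A|=358.8975
7. ⊥bis P5·P6 via (14.91,46.105): [(0, 59.9471) (22.5075, 61.5107) (24.6032, 76) (0, 76)]  |A|=358.8975
8. canonical 4-gon: [(0, 59.9471) (22.5075, 61.5107) (24.6032, 76) (0, 76)]
9. shoelace: 358.8975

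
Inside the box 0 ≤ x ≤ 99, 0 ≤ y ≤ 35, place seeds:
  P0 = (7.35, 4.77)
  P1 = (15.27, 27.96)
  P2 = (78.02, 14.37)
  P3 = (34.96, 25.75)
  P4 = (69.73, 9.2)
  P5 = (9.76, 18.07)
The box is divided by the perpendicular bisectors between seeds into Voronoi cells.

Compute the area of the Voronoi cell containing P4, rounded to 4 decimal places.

1. box [0,99]×[0,35]: [(0, 0) (99, 0) (99, 35) (0, 35)]
2. ⊥bis P4·P0 via (38.54,6.985): [(39.036, 0) (99, 0) (99, 35) (36.5505, 35)]  |A|=2142.2358
3. ⊥bis P4·P1 via (42.5,18.58): [(38.5342, 7.0672) (39.036, 0) (99, 0) (99, 35) (48.1562, 35)]  |A|=1980.1451
4. ⊥bis P4·P2 via (73.875,11.785): [(38.5342, 7.0672) (39.036, 0) (81.2246, 0) (59.3971, 35) (48.1562, 35)]  |A|=976.0259
5. ⊥bis P4·P3 via (52.345,17.475): [(44.0272, 0) (81.2246, 0) (60.1285, 33.8273)]  |A|=629.1454
6. ⊥bis P4·P5 via (39.745,13.635): [(44.0272, 0) (81.2246, 0) (60.1285, 33.8273)]  |A|=629.1454
7. canonical 3-gon: [(44.0272, 0) (81.2246, 0) (60.1285, 33.8273)]
8. shoelace: 629.1454

Area of P4's cell: 629.1454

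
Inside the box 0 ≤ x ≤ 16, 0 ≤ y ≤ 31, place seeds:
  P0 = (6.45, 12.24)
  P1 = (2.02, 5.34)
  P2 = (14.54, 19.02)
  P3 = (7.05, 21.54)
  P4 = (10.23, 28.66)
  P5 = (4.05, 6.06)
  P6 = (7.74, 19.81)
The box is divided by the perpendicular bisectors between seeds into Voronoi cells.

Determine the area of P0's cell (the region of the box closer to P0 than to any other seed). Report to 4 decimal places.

Area of P0's cell: 109.9182

1. box [0,16]×[0,31]: [(0, 0) (16, 0) (16, 31) (0, 31)]
2. ⊥bis P0·P1 via (4.235,8.79): [(0, 11.509) (16, 1.2365) (16, 31) (0, 31)]  |A|=394.0358
3. ⊥bis P0·P2 via (10.495,15.63): [(0, 28.1528) (0, 11.509) (16, 1.2365) (16, 9.0613)]  |A|=195.749
4. ⊥bis P0·P3 via (6.75,16.89): [(9.5927, 16.7066) (0, 17.3255) (0, 11.509) (16, 1.2365) (16, 9.0613)]  |A|=143.8172
5. ⊥bis P0·P4 via (8.34,20.45): [(9.5927, 16.7066) (0, 17.3255) (0, 11.509) (16, 1.2365) (16, 9.0613)]  |A|=143.8172
6. ⊥bis P0·P5 via (5.25,9.15): [(9.5927, 16.7066) (0, 17.3255) (0, 11.509) (1.2621, 10.6987) (16, 4.9752) (16, 9.0613)]  |A|=116.2667
7. ⊥bis P0·P6 via (7.095,16.025): [(10.6753, 15.4149) (0, 17.2341) (0, 11.509) (1.2621, 10.6987) (16, 4.9752) (16, 9.0613)]  |A|=109.9182
8. canonical 6-gon: [(10.6753, 15.4149) (0, 17.2341) (0, 11.509) (1.2621, 10.6987) (16, 4.9752) (16, 9.0613)]
9. shoelace: 109.9182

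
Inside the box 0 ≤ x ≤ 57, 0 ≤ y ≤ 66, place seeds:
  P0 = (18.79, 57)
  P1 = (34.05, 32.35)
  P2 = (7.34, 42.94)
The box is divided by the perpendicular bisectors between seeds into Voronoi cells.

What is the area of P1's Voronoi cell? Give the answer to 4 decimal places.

1. box [0,57]×[0,66]: [(0, 0) (57, 0) (57, 66) (0, 66)]
2. ⊥bis P1·P0 via (26.42,44.675): [(0, 28.3193) (0, 0) (57, 0) (57, 63.6061)]  |A|=2619.8716
3. ⊥bis P1·P2 via (20.695,37.645): [(22.5266, 42.2648) (5.7695, 0) (57, 0) (57, 63.6061)]  |A|=2178.9799
4. canonical 4-gon: [(22.5266, 42.2648) (5.7695, 0) (57, 0) (57, 63.6061)]
5. shoelace: 2178.9799

Area of P1's cell: 2178.9799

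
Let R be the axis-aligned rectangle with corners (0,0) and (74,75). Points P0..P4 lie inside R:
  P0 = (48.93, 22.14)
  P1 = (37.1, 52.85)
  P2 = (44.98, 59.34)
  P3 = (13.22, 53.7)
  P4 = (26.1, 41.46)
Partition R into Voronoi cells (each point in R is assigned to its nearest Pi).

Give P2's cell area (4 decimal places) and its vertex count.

Area of P2's cell: 1142.5797 (5 vertices)

1. box [0,74]×[0,75]: [(0, 0) (74, 0) (74, 75) (0, 75)]
2. ⊥bis P2·P0 via (46.955,40.74): [(0, 35.7542) (74, 43.6117) (74, 75) (0, 75)]  |A|=2613.4617
3. ⊥bis P2·P1 via (41.04,56.095): [(53.1451, 41.3973) (74, 43.6117) (74, 75) (25.4698, 75)]  |A|=1142.6737
4. ⊥bis P2·P3 via (29.1,56.52): [(25.9141, 74.4605) (53.1451, 41.3973) (74, 43.6117) (74, 75) (25.8183, 75)]  |A|=1142.5797
5. ⊥bis P2·P4 via (35.54,50.4): [(25.9141, 74.4605) (53.1451, 41.3973) (74, 43.6117) (74, 75) (25.8183, 75)]  |A|=1142.5797
6. canonical 5-gon: [(25.9141, 74.4605) (53.1451, 41.3973) (74, 43.6117) (74, 75) (25.8183, 75)]
7. shoelace: 1142.5797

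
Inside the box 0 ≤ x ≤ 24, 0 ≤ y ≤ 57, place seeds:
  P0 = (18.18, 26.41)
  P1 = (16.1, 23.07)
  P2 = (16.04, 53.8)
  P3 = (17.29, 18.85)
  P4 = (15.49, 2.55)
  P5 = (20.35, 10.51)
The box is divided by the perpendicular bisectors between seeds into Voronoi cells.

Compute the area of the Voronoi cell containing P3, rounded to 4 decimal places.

Area of P3's cell: 153.9245

1. box [0,24]×[0,57]: [(0, 0) (24, 0) (24, 57) (0, 57)]
2. ⊥bis P3·P0 via (17.735,22.63): [(0, 24.7179) (0, 0) (24, 0) (24, 21.8925)]  |A|=559.3237
3. ⊥bis P3·P1 via (16.695,20.96): [(21.1793, 22.2245) (0, 16.2522) (0, 0) (24, 0) (24, 21.8925)]  |A|=469.6751
4. ⊥bis P3·P2 via (16.665,36.325): [(21.1793, 22.2245) (0, 16.2522) (0, 0) (24, 0) (24, 21.8925)]  |A|=469.6751
5. ⊥bis P3·P4 via (16.39,10.7): [(21.1793, 22.2245) (0, 16.2522) (0, 12.5099) (24, 9.8596) (24, 21.8925)]  |A|=201.2403
6. ⊥bis P3·P5 via (18.82,14.68): [(21.1793, 22.2245) (0, 16.2522) (0, 12.5099) (9.9199, 11.4145) (24, 16.5806) (24, 21.8925)]  |A|=153.9245
7. canonical 6-gon: [(21.1793, 22.2245) (0, 16.2522) (0, 12.5099) (9.9199, 11.4145) (24, 16.5806) (24, 21.8925)]
8. shoelace: 153.9245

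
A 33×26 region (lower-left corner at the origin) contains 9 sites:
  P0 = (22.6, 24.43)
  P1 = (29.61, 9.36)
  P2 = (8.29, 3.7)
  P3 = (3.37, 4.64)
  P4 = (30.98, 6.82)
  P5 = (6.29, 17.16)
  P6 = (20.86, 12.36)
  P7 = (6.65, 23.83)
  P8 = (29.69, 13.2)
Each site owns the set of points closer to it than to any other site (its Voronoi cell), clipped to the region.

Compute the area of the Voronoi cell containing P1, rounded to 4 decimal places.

1. box [0,33]×[0,26]: [(0, 0) (33, 0) (33, 26) (0, 26)]
2. ⊥bis P1·P0 via (26.105,16.895): [(0, 4.7519) (0, 0) (33, 0) (33, 20.1023)]  |A|=410.0947
3. ⊥bis P1·P2 via (18.95,6.53): [(17.2872, 12.7933) (20.6836, 0) (33, 0) (33, 20.1023)]  |A|=236.7153
4. ⊥bis P1·P3 via (16.49,7): [(17.2872, 12.7933) (20.6836, 0) (33, 0) (33, 20.1023)]  |A|=236.7153
5. ⊥bis P1·P4 via (30.295,8.09): [(17.2872, 12.7933) (20.0088, 2.5419) (33, 9.549) (33, 20.1023)]  |A|=159.035
6. ⊥bis P1·P5 via (17.95,13.26): [(17.8873, 13.0724) (17.5114, 11.9488) (20.0088, 2.5419) (33, 9.549) (33, 20.1023)]  |A|=158.7503
7. ⊥bis P1·P6 via (25.235,10.86): [(27.5317, 17.5586) (22.9218, 4.1131) (33, 9.549) (33, 20.1023)]  |A|=84.0785
8. ⊥bis P1·P7 via (18.13,16.595): [(27.5317, 17.5586) (22.9218, 4.1131) (33, 9.549) (33, 20.1023)]  |A|=84.0785
9. ⊥bis P1·P8 via (29.65,11.28): [(25.4093, 11.3683) (22.9218, 4.1131) (33, 9.549) (33, 11.2102)]  |A|=36.1039
10. canonical 4-gon: [(25.4093, 11.3683) (22.9218, 4.1131) (33, 9.549) (33, 11.2102)]
11. shoelace: 36.1039

Area of P1's cell: 36.1039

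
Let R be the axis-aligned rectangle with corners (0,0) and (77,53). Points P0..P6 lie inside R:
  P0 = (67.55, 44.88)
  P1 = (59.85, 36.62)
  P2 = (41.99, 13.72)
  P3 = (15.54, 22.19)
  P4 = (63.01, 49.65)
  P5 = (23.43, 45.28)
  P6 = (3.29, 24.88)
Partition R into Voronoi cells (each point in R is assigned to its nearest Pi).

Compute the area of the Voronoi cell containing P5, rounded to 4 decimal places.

1. box [0,77]×[0,53]: [(0, 0) (77, 0) (77, 53) (0, 53)]
2. ⊥bis P5·P0 via (45.49,45.08): [(0, 0) (45.0813, 0) (45.5618, 53) (0, 53)]  |A|=2402.0422
3. ⊥bis P5·P1 via (41.64,40.95): [(0, 0) (31.9029, 0) (44.5053, 53) (0, 53)]  |A|=2024.8151
4. ⊥bis P5·P2 via (32.71,29.5): [(0, 10.2637) (39.9265, 33.7439) (44.5053, 53) (0, 53)]  |A|=1281.6541
5. ⊥bis P5·P3 via (19.485,33.735): [(0, 40.3931) (32.4045, 29.3203) (39.9265, 33.7439) (44.5053, 53) (0, 53)]  |A|=793.4895
6. ⊥bis P5·P4 via (43.22,47.465): [(0, 40.3931) (32.4045, 29.3203) (39.9265, 33.7439) (43.2102, 47.5536) (42.6089, 53) (0, 53)]  |A|=788.3253
7. ⊥bis P5·P6 via (13.36,35.08): [(0, 48.2697) (12.2014, 36.2239) (32.4045, 29.3203) (39.9265, 33.7439) (43.2102, 47.5536) (42.6089, 53) (0, 53)]  |A|=740.2728
8. canonical 7-gon: [(0, 48.2697) (12.2014, 36.2239) (32.4045, 29.3203) (39.9265, 33.7439) (43.2102, 47.5536) (42.6089, 53) (0, 53)]
9. shoelace: 740.2728

Area of P5's cell: 740.2728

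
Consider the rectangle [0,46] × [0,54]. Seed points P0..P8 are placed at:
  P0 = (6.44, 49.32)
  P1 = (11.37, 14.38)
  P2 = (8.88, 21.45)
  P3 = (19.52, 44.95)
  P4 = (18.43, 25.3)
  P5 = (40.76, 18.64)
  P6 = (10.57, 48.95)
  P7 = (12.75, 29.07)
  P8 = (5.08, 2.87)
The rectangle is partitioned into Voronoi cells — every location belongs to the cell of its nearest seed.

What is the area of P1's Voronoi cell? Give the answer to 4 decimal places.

1. box [0,46]×[0,54]: [(0, 0) (46, 0) (46, 54) (0, 54)]
2. ⊥bis P1·P0 via (8.905,31.85): [(0, 30.5935) (0, 0) (46, 0) (46, 37.0841)]  |A|=1556.5844
3. ⊥bis P1·P2 via (10.125,17.915): [(0, 14.3491) (0, 0) (46, 0) (46, 30.5499)]  |A|=1032.6759
4. ⊥bis P1·P3 via (15.445,29.665): [(31.4056, 25.4099) (0, 14.3491) (0, 0) (46, 0) (46, 21.519)]  |A|=966.7758
5. ⊥bis P1·P4 via (14.9,19.84): [(15.1436, 19.6825) (0, 14.3491) (0, 0) (45.5874, 0)]  |A|=557.285
6. ⊥bis P1·P5 via (26.065,16.51): [(26.6869, 12.2195) (15.1436, 19.6825) (0, 14.3491) (0, 0) (28.4581, 0)]  |A|=452.629
7. ⊥bis P1·P6 via (10.97,31.665): [(26.6869, 12.2195) (15.1436, 19.6825) (0, 14.3491) (0, 0) (28.4581, 0)]  |A|=452.629
8. ⊥bis P1·P7 via (12.06,21.725): [(26.6869, 12.2195) (15.1436, 19.6825) (0, 14.3491) (0, 0) (28.4581, 0)]  |A|=452.629
9. ⊥bis P1·P8 via (8.225,8.625): [(26.6869, 12.2195) (15.1436, 19.6825) (0, 14.3491) (0, 13.1198) (24.0078, 0) (28.4581, 0)]  |A|=295.1402
10. canonical 6-gon: [(26.6869, 12.2195) (15.1436, 19.6825) (0, 14.3491) (0, 13.1198) (24.0078, 0) (28.4581, 0)]
11. shoelace: 295.1402

Area of P1's cell: 295.1402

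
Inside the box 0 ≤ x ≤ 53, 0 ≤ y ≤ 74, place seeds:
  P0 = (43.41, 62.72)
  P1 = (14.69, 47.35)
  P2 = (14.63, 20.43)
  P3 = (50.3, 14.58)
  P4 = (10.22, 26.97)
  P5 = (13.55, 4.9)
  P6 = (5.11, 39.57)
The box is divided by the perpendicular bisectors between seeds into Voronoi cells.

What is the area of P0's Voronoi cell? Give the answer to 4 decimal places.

Area of P0's cell: 873.7623

1. box [0,53]×[0,74]: [(0, 0) (53, 0) (53, 74) (0, 74)]
2. ⊥bis P0·P1 via (29.05,55.035): [(53, 10.2826) (53, 74) (18.9006, 74)]  |A|=1086.3635
3. ⊥bis P0·P2 via (29.02,41.575): [(40.3968, 33.8326) (53, 25.2557) (53, 74) (18.9006, 74)]  |A|=992.0095
4. ⊥bis P0·P3 via (46.855,38.65): [(38.4616, 37.4487) (53, 39.5295) (53, 74) (18.9006, 74)]  |A|=873.7623
5. ⊥bis P0·P4 via (26.815,44.845): [(38.4616, 37.4487) (53, 39.5295) (53, 74) (18.9006, 74)]  |A|=873.7623
6. ⊥bis P0·P5 via (28.48,33.81): [(38.4616, 37.4487) (53, 39.5295) (53, 74) (18.9006, 74)]  |A|=873.7623
7. ⊥bis P0·P6 via (24.26,51.145): [(38.4616, 37.4487) (53, 39.5295) (53, 74) (18.9006, 74)]  |A|=873.7623
8. canonical 4-gon: [(38.4616, 37.4487) (53, 39.5295) (53, 74) (18.9006, 74)]
9. shoelace: 873.7623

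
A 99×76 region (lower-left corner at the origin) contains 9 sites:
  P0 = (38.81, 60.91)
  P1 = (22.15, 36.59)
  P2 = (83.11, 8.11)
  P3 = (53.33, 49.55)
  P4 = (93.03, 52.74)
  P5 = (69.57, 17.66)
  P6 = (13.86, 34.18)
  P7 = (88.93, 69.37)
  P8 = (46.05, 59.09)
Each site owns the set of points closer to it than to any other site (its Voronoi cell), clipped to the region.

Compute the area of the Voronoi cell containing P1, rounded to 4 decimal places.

Area of P1's cell: 1027.1912

1. box [0,99]×[0,76]: [(0, 0) (99, 0) (99, 76) (0, 76)]
2. ⊥bis P1·P0 via (30.48,48.75): [(0, 69.6298) (0, 0) (99, 0) (99, 1.8115)]  |A|=3536.3468
3. ⊥bis P1·P2 via (52.63,22.35): [(56.6033, 30.8547) (0, 69.6298) (0, 0) (42.1883, 0)]  |A|=2621.4913
4. ⊥bis P1·P3 via (37.74,43.07): [(49.3079, 15.2392) (37.3293, 44.058) (0, 69.6298) (0, 0) (42.1883, 0)]  |A|=2422.8436
5. ⊥bis P1·P4 via (57.59,44.665): [(49.3079, 15.2392) (37.3293, 44.058) (0, 69.6298) (0, 0) (42.1883, 0)]  |A|=2422.8436
6. ⊥bis P1·P5 via (45.86,27.125): [(45.1288, 25.2934) (37.3293, 44.058) (0, 69.6298) (0, 0) (35.0317, 0)]  |A|=2264.703
7. ⊥bis P1·P6 via (18.005,35.385): [(45.1288, 25.2934) (37.3293, 44.058) (10.0513, 62.7443) (28.2918, 0) (35.0317, 0)]  |A|=1027.1912
8. ⊥bis P1·P7 via (55.54,52.98): [(45.1288, 25.2934) (37.3293, 44.058) (10.0513, 62.7443) (28.2918, 0) (35.0317, 0)]  |A|=1027.1912
9. ⊥bis P1·P8 via (34.1,47.84): [(45.1288, 25.2934) (37.3293, 44.058) (10.0513, 62.7443) (28.2918, 0) (35.0317, 0)]  |A|=1027.1912
10. canonical 5-gon: [(45.1288, 25.2934) (37.3293, 44.058) (10.0513, 62.7443) (28.2918, 0) (35.0317, 0)]
11. shoelace: 1027.1912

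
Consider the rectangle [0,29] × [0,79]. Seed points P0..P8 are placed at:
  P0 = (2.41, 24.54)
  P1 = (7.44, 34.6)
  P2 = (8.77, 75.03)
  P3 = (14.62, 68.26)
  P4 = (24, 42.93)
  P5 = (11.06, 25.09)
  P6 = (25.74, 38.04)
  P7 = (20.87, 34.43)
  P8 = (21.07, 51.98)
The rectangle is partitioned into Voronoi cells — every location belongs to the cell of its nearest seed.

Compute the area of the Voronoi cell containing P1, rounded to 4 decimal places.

Area of P1's cell: 262.1412

1. box [0,29]×[0,79]: [(0, 0) (29, 0) (29, 79) (0, 79)]
2. ⊥bis P1·P0 via (4.925,29.57): [(0, 32.0325) (29, 17.5325) (29, 79) (0, 79)]  |A|=1572.3075
3. ⊥bis P1·P2 via (8.105,54.815): [(0, 55.0816) (0, 32.0325) (29, 17.5325) (29, 54.1276)]  |A|=864.8417
4. ⊥bis P1·P3 via (11.03,51.43): [(0, 53.7828) (0, 32.0325) (29, 17.5325) (29, 47.5968)]  |A|=751.3122
5. ⊥bis P1·P4 via (15.72,38.765): [(9.1472, 51.8316) (0, 53.7828) (0, 32.0325) (25.5268, 19.2691)]  |A|=410.5568
6. ⊥bis P1·P5 via (9.25,29.845): [(18.4461, 33.3455) (9.1472, 51.8316) (0, 53.7828) (0, 32.0325) (6.4822, 28.7914)]  |A|=310.2289
7. ⊥bis P1·P6 via (16.59,36.32): [(17.2357, 32.8848) (16.3753, 37.4623) (9.1472, 51.8316) (0, 53.7828) (0, 32.0325) (6.4822, 28.7914)]  |A|=307.2605
8. ⊥bis P1·P7 via (14.155,34.515): [(14.1193, 31.6985) (14.2459, 41.6955) (9.1472, 51.8316) (0, 53.7828) (0, 32.0325) (6.4822, 28.7914)]  |A|=288.7059
9. ⊥bis P1·P8 via (14.255,43.29): [(14.1193, 31.6985) (14.2459, 41.6955) (12.9154, 44.3406) (1.2024, 53.5263) (0, 53.7828) (0, 32.0325) (6.4822, 28.7914)]  |A|=262.1412
10. canonical 7-gon: [(14.1193, 31.6985) (14.2459, 41.6955) (12.9154, 44.3406) (1.2024, 53.5263) (0, 53.7828) (0, 32.0325) (6.4822, 28.7914)]
11. shoelace: 262.1412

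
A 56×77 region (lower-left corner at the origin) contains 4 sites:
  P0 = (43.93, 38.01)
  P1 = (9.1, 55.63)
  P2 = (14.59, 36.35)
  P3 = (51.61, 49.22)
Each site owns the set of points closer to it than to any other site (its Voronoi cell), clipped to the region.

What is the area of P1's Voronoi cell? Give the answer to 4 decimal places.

1. box [0,56]×[0,77]: [(0, 0) (56, 0) (56, 77) (0, 77)]
2. ⊥bis P1·P0 via (26.515,46.82): [(0, 0) (2.8294, 0) (41.7826, 77) (0, 77)]  |A|=1717.5644
3. ⊥bis P1·P2 via (11.845,45.99): [(0, 42.6171) (28.4933, 50.7306) (41.7826, 77) (0, 77)]  |A|=1038.6431
4. ⊥bis P1·P3 via (30.355,52.425): [(0, 42.6171) (28.4933, 50.7306) (30.7816, 55.2538) (34.0606, 77) (0, 77)]  |A|=954.6809
5. canonical 5-gon: [(0, 42.6171) (28.4933, 50.7306) (30.7816, 55.2538) (34.0606, 77) (0, 77)]
6. shoelace: 954.6809

Area of P1's cell: 954.6809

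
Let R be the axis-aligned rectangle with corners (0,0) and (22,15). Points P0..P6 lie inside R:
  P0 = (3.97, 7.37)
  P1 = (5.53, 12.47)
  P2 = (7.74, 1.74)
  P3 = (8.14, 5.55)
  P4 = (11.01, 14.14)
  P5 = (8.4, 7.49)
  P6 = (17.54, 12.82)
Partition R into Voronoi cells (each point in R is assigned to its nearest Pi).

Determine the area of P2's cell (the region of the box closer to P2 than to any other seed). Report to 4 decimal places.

Area of P2's cell: 57.7109

1. box [0,22]×[0,15]: [(0, 0) (22, 0) (22, 15) (0, 15)]
2. ⊥bis P2·P0 via (5.855,4.555): [(0, 0.6343) (0, 0) (22, 0) (22, 15) (21.4532, 15)]  |A|=175.905
3. ⊥bis P2·P1 via (6.635,7.105): [(11.0082, 8.0057) (0, 0.6343) (0, 0) (22, 0) (22, 10.2696)]  |A|=147.9953
4. ⊥bis P2·P3 via (7.94,3.645): [(4.9628, 3.9576) (0, 0.6343) (0, 0) (22, 0) (22, 2.1689)]  |A|=63.5831
5. ⊥bis P2·P4 via (9.375,7.94): [(4.9628, 3.9576) (0, 0.6343) (0, 0) (22, 0) (22, 2.1689)]  |A|=63.5831
6. ⊥bis P2·P5 via (8.07,4.615): [(4.9628, 3.9576) (0, 0.6343) (0, 0) (22, 0) (22, 2.1689)]  |A|=63.5831
7. ⊥bis P2·P6 via (12.64,7.28): [(17.9363, 2.5955) (4.9628, 3.9576) (0, 0.6343) (0, 0) (20.8709, 0)]  |A|=57.7109
8. canonical 5-gon: [(17.9363, 2.5955) (4.9628, 3.9576) (0, 0.6343) (0, 0) (20.8709, 0)]
9. shoelace: 57.7109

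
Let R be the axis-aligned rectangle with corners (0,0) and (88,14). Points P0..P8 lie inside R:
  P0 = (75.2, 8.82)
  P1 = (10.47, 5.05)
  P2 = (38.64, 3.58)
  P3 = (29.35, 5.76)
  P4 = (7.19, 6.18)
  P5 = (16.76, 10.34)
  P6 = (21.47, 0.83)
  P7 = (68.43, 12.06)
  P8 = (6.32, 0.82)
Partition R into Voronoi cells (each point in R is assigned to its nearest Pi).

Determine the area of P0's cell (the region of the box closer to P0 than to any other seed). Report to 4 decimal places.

1. box [0,88]×[0,14]: [(0, 0) (88, 0) (88, 14) (0, 14)]
2. ⊥bis P0·P1 via (42.835,6.935): [(43.2389, 0) (88, 0) (88, 14) (42.4235, 14)]  |A|=632.363
3. ⊥bis P0·P2 via (56.92,6.2): [(57.8086, 0) (88, 0) (88, 14) (55.8021, 14)]  |A|=436.7253
4. ⊥bis P0·P3 via (52.275,7.29): [(57.8086, 0) (88, 0) (88, 14) (55.8021, 14)]  |A|=436.7253
5. ⊥bis P0·P4 via (41.195,7.5): [(57.8086, 0) (88, 0) (88, 14) (55.8021, 14)]  |A|=436.7253
6. ⊥bis P0·P5 via (45.98,9.58): [(57.8086, 0) (88, 0) (88, 14) (55.8021, 14)]  |A|=436.7253
7. ⊥bis P0·P6 via (48.335,4.825): [(57.8086, 0) (88, 0) (88, 14) (55.8021, 14)]  |A|=436.7253
8. ⊥bis P0·P7 via (71.815,10.44): [(66.8186, 0) (88, 0) (88, 14) (73.5188, 14)]  |A|=249.6385
9. ⊥bis P0·P8 via (40.76,4.82): [(66.8186, 0) (88, 0) (88, 14) (73.5188, 14)]  |A|=249.6385
10. canonical 4-gon: [(66.8186, 0) (88, 0) (88, 14) (73.5188, 14)]
11. shoelace: 249.6385

Area of P0's cell: 249.6385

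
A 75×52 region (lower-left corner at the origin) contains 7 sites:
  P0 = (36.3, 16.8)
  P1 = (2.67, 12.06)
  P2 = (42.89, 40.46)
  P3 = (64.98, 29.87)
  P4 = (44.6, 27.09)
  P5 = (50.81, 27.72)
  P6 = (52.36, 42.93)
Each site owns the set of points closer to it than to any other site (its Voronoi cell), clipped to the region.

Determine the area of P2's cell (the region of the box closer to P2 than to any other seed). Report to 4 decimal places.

1. box [0,75]×[0,52]: [(0, 0) (75, 0) (75, 52) (0, 52)]
2. ⊥bis P2·P0 via (39.595,28.63): [(0, 39.6584) (75, 18.7687) (75, 52) (0, 52)]  |A|=1708.9861
3. ⊥bis P2·P1 via (22.78,26.26): [(16.5801, 35.0403) (75, 18.7687) (75, 52) (4.6046, 52)]  |A|=1567.6276
4. ⊥bis P2·P3 via (53.935,35.165): [(16.5801, 35.0403) (49.4819, 25.8762) (62.0057, 52) (4.6046, 52)]  |A|=973.8982
5. ⊥bis P2·P4 via (43.745,33.775): [(16.5801, 35.0403) (28.2419, 31.7922) (53.8907, 35.0726) (62.0057, 52) (4.6046, 52)]  |A|=863.1909
6. ⊥bis P2·P5 via (46.85,34.09): [(16.5801, 35.0403) (28.2419, 31.7922) (47.0163, 34.1934) (56.2088, 39.908) (62.0057, 52) (4.6046, 52)]  |A|=847.5896
7. ⊥bis P2·P6 via (47.625,41.695): [(16.5801, 35.0403) (28.2419, 31.7922) (47.0163, 34.1934) (49.2237, 35.5656) (44.9372, 52) (4.6046, 52)]  |A|=677.6887
8. canonical 6-gon: [(16.5801, 35.0403) (28.2419, 31.7922) (47.0163, 34.1934) (49.2237, 35.5656) (44.9372, 52) (4.6046, 52)]
9. shoelace: 677.6887

Area of P2's cell: 677.6887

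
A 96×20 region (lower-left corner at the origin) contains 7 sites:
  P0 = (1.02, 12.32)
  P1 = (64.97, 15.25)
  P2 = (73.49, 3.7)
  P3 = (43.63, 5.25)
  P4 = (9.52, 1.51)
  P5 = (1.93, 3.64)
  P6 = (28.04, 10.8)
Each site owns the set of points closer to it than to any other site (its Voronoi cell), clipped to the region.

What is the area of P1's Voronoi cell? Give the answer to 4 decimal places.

1. box [0,96]×[0,20]: [(0, 0) (96, 0) (96, 20) (0, 20)]
2. ⊥bis P1·P0 via (32.995,13.785): [(33.6266, 0) (96, 0) (96, 20) (32.7102, 20)]  |A|=1256.6316
3. ⊥bis P1·P2 via (69.23,9.475): [(33.6266, 0) (56.3854, 0) (83.498, 20) (32.7102, 20)]  |A|=735.4658
4. ⊥bis P1·P3 via (54.3,10.25): [(58.405, 1.4898) (83.498, 20) (49.7311, 20)]  |A|=312.5157
5. ⊥bis P1·P4 via (37.245,8.38): [(58.405, 1.4898) (83.498, 20) (49.7311, 20)]  |A|=312.5157
6. ⊥bis P1·P5 via (33.45,9.445): [(58.405, 1.4898) (83.498, 20) (49.7311, 20)]  |A|=312.5157
7. ⊥bis P1·P6 via (46.505,13.025): [(58.405, 1.4898) (83.498, 20) (49.7311, 20)]  |A|=312.5157
8. canonical 3-gon: [(58.405, 1.4898) (83.498, 20) (49.7311, 20)]
9. shoelace: 312.5157

Area of P1's cell: 312.5157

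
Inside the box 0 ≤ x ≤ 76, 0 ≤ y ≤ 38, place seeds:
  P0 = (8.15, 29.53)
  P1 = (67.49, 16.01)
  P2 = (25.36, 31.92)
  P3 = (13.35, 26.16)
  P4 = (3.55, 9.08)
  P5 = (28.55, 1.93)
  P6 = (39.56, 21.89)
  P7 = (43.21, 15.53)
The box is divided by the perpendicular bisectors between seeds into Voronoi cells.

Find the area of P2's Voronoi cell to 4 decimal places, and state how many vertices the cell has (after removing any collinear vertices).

Area of P2's cell: 267.8747 (5 vertices)

1. box [0,76]×[0,38]: [(0, 0) (76, 0) (76, 38) (0, 38)]
2. ⊥bis P2·P0 via (16.755,30.725): [(21.0219, 0) (76, 0) (76, 38) (15.7447, 38)]  |A|=2189.4352
3. ⊥bis P2·P1 via (46.425,23.965): [(21.0219, 0) (37.3748, 0) (51.7252, 38) (15.7447, 38)]  |A|=994.3358
4. ⊥bis P2·P3 via (19.355,29.04): [(16.0247, 35.984) (33.2826, 0) (37.3748, 0) (51.7252, 38) (15.7447, 38)]  |A|=773.741
5. ⊥bis P2·P4 via (14.455,20.5): [(16.0247, 35.984) (31.0515, 4.6519) (35.9231, 0) (37.3748, 0) (51.7252, 38) (15.7447, 38)]  |A|=767.5992
6. ⊥bis P2·P5 via (26.955,16.925): [(16.0247, 35.984) (25.2522, 16.7439) (44.47, 18.788) (51.7252, 38) (15.7447, 38)]  |A|=566.2008
7. ⊥bis P2·P6 via (32.46,26.905): [(16.0247, 35.984) (25.2522, 16.7439) (25.2853, 16.7474) (40.2968, 38) (15.7447, 38)]  |A|=267.8747
8. ⊥bis P2·P7 via (34.285,23.725): [(16.0247, 35.984) (25.2522, 16.7439) (25.2853, 16.7474) (40.2968, 38) (15.7447, 38)]  |A|=267.8747
9. canonical 5-gon: [(16.0247, 35.984) (25.2522, 16.7439) (25.2853, 16.7474) (40.2968, 38) (15.7447, 38)]
10. shoelace: 267.8747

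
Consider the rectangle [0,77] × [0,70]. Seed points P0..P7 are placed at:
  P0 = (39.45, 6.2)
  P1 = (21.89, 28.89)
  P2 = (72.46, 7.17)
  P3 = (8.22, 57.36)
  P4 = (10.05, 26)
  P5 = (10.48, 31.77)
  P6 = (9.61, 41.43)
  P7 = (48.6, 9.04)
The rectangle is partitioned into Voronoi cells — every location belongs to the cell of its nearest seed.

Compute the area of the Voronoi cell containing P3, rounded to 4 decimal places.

Area of P3's cell: 1004.6468

1. box [0,77]×[0,70]: [(0, 0) (77, 0) (77, 70) (0, 70)]
2. ⊥bis P3·P0 via (23.835,31.78): [(0, 17.2302) (77, 64.2339) (77, 70) (0, 70)]  |A|=2253.6305
3. ⊥bis P3·P1 via (15.055,43.125): [(0, 35.8963) (71.0266, 70) (0, 70)]  |A|=1211.1352
4. ⊥bis P3·P2 via (40.34,32.265): [(0, 35.8963) (69.0987, 69.0743) (69.8219, 70) (0, 70)]  |A|=1210.5777
5. ⊥bis P3·P4 via (9.135,41.68): [(0, 41.1469) (12.4482, 41.8733) (69.0987, 69.0743) (69.8219, 70) (0, 70)]  |A|=1177.897
6. ⊥bis P3·P5 via (9.35,44.565): [(0, 43.7392) (20.0158, 45.507) (69.0987, 69.0743) (69.8219, 70) (0, 70)]  |A|=1132.0859
7. ⊥bis P3·P6 via (8.915,49.395): [(0, 48.6171) (32.377, 51.4422) (69.0987, 69.0743) (69.8219, 70) (0, 70)]  |A|=1004.6468
8. ⊥bis P3·P7 via (28.41,33.2): [(0, 48.6171) (32.377, 51.4422) (69.0987, 69.0743) (69.8219, 70) (0, 70)]  |A|=1004.6468
9. canonical 5-gon: [(0, 48.6171) (32.377, 51.4422) (69.0987, 69.0743) (69.8219, 70) (0, 70)]
10. shoelace: 1004.6468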